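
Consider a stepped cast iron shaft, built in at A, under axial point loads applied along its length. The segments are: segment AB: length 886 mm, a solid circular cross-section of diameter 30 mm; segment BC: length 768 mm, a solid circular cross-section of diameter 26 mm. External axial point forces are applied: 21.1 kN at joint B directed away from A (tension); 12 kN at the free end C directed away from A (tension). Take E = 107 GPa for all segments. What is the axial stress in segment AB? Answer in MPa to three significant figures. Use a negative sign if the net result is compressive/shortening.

46.8 MPa

Internal axial forces (sectioning from the free end, tension +): N_BC = 12 kN, N_AB = 33.1 kN.
A_AB = 706.9 mm².
σ_AB = N_AB/A_AB = 33100/706.9 = 46.83 MPa.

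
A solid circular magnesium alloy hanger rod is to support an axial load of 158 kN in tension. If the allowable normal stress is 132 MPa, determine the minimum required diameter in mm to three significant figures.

39.0 mm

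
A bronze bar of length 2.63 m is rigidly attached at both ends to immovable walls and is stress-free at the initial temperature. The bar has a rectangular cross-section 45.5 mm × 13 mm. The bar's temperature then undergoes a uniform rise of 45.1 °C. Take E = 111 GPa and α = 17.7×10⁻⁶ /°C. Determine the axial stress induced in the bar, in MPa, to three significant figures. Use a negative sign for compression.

-88.6 MPa

Free thermal expansion αLΔT = 17.7e-6 · 2630 · 45.1 = 2.099 mm.
The walls impose strain ε = −(2.099)/2630 = -7.9827e-04; σ = Eε = 111000 · -7.9827e-04 = -88.61 MPa.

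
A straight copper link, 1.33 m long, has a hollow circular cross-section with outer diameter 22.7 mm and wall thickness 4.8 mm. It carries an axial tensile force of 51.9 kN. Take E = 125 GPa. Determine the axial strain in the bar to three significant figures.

A = 269.9 mm².
σ = N/A = 192.3 MPa; ε = σ/E = 192.3/125000 = 1.538e-03.

0.00154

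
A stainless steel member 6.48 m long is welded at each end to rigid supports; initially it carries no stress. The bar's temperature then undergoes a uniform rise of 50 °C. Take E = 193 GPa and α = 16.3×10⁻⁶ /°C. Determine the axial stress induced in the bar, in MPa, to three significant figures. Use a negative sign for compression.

Free thermal expansion αLΔT = 16.3e-6 · 6480 · 50 = 5.281 mm.
The walls impose strain ε = −(5.281)/6480 = -8.1500e-04; σ = Eε = 193000 · -8.1500e-04 = -157.3 MPa.

-157 MPa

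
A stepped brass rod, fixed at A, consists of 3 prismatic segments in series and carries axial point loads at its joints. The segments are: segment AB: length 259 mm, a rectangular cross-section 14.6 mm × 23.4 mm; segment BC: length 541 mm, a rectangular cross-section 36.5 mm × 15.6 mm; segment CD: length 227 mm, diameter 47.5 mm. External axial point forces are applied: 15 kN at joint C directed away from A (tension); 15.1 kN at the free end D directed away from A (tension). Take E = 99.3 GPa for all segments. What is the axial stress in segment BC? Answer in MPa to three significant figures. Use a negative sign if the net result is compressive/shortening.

52.9 MPa

Internal axial forces (sectioning from the free end, tension +): N_CD = 15.1 kN, N_BC = 30.1 kN, N_AB = 30.1 kN.
A_BC = 569.4 mm².
σ_BC = N_BC/A_BC = 30100/569.4 = 52.86 MPa.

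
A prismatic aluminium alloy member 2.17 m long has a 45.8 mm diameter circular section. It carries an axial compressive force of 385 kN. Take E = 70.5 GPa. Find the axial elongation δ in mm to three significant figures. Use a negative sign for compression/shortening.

A = 1647 mm².
δ_mech = NL/(AE) = -385000·2170/(1647·70500) = -7.193 mm.

-7.19 mm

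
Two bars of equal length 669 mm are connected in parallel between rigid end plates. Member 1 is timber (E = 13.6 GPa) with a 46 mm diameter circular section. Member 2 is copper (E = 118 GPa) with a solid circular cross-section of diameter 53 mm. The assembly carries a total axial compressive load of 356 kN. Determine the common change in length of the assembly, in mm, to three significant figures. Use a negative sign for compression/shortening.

-0.842 mm

A_1 = 1662 mm².
A_2 = 2206 mm².
Equal strain + equilibrium ⇒ each member carries load in proportion to AE: A₁E₁ = 22600000 N, A₂E₂ = 260300000 N, ΣAE = 282900000 N.
δ = PL/ΣAE = -356000·669/282900000 = -0.8418 mm.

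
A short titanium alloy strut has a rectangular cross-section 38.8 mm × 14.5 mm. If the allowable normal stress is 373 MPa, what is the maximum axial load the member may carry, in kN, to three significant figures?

A = 562.6 mm².
P_max = σ_allow · A = 373 · 562.6 = 209800 N = 209.8 kN.

210 kN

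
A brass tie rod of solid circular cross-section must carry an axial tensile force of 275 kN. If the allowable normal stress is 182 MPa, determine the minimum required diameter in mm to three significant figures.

43.9 mm

Required area A ≥ P/σ_allow = 275000/182 = 1511 mm².
For a solid circular section, d ≥ √(4A/π) = 43.86 mm.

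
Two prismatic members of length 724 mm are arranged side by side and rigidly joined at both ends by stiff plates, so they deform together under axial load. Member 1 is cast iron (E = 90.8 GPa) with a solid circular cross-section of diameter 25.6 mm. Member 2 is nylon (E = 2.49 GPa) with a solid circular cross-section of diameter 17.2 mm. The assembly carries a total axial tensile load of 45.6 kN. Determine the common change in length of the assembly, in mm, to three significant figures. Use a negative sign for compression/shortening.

0.698 mm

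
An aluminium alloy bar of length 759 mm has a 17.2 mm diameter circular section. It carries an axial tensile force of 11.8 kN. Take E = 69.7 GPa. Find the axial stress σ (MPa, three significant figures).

A = 232.4 mm².
σ = N/A = 11800/232.4 = 50.78 MPa.

50.8 MPa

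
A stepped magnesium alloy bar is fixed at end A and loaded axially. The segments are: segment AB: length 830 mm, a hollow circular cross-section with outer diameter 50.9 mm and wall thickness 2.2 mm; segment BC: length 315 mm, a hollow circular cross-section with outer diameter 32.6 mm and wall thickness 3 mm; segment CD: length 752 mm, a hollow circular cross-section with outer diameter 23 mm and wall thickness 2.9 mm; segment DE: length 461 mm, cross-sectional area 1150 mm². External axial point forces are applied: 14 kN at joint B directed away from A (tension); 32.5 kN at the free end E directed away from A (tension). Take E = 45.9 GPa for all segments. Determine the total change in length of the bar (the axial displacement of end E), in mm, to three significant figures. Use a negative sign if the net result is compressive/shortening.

Internal axial forces (sectioning from the free end, tension +): N_DE = 32.5 kN, N_CD = 32.5 kN, N_BC = 32.5 kN, N_AB = 46.5 kN.
A_AB = 336.6 mm².
A_BC = 279 mm².
A_CD = 183.1 mm².
δ_AB = 46500·830/(336.6·45900) = 2.498 mm
δ_BC = 32500·315/(279·45900) = 0.7995 mm
δ_CD = 32500·752/(183.1·45900) = 2.908 mm
δ_DE = 32500·461/(1150·45900) = 0.2838 mm
δ = Σδ_i = 6.489 mm.

6.49 mm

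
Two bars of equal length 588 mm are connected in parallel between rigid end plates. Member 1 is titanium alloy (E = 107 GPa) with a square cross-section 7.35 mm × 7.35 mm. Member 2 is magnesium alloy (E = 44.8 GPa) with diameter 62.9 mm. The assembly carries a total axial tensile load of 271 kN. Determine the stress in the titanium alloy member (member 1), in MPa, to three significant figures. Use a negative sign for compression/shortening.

200 MPa

A_1 = 54.02 mm².
A_2 = 3107 mm².
Equal strain + equilibrium ⇒ each member carries load in proportion to AE: A₁E₁ = 5780000 N, A₂E₂ = 139200000 N, ΣAE = 145000000 N.
σ₁ = P·E₁/ΣAE = 271000·107000/145000000 = 200 MPa.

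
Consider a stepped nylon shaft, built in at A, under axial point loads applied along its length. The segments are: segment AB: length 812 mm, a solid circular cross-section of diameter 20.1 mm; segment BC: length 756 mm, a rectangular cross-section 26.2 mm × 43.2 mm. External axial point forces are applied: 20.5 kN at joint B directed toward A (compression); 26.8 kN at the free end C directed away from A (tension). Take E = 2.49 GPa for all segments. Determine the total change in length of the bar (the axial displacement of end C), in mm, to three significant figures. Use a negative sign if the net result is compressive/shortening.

13.7 mm

Internal axial forces (sectioning from the free end, tension +): N_BC = 26.8 kN, N_AB = 6.3 kN.
A_AB = 317.3 mm².
A_BC = 1132 mm².
δ_AB = 6300·812/(317.3·2490) = 6.475 mm
δ_BC = 26800·756/(1132·2490) = 7.189 mm
δ = Σδ_i = 13.66 mm.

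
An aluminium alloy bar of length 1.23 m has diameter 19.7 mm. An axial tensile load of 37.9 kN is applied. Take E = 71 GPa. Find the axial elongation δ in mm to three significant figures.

A = 304.8 mm².
δ_mech = NL/(AE) = 37900·1230/(304.8·71000) = 2.154 mm.

2.15 mm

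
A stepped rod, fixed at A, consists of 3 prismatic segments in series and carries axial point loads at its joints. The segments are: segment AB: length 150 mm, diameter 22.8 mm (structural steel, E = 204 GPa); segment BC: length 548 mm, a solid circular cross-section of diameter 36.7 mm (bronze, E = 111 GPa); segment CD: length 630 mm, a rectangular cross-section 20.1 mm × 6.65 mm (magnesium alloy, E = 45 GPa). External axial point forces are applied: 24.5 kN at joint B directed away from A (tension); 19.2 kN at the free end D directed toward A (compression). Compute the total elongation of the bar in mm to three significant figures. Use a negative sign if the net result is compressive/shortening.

Internal axial forces (sectioning from the free end, tension +): N_CD = -19.2 kN, N_BC = -19.2 kN, N_AB = 5.3 kN.
A_AB = 408.3 mm².
A_BC = 1058 mm².
A_CD = 133.7 mm².
δ_AB = 5300·150/(408.3·204000) = 0.009545 mm
δ_BC = -19200·548/(1058·111000) = -0.08961 mm
δ_CD = -19200·630/(133.7·45000) = -2.011 mm
δ = Σδ_i = -2.091 mm.

-2.09 mm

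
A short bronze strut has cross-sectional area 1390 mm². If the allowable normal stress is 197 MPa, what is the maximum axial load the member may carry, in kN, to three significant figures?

274 kN

P_max = σ_allow · A = 197 · 1390 = 273800 N = 273.8 kN.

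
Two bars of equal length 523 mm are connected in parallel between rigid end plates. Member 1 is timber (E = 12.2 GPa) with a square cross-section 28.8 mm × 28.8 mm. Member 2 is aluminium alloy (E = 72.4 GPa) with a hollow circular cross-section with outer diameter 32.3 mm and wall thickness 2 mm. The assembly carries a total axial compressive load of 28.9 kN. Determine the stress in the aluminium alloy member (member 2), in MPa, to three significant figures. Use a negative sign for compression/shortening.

A_1 = 829.4 mm².
A_2 = 190.4 mm².
Equal strain + equilibrium ⇒ each member carries load in proportion to AE: A₁E₁ = 10120000 N, A₂E₂ = 13780000 N, ΣAE = 23900000 N.
σ₂ = P·E₂/ΣAE = -28900·72400/23900000 = -87.54 MPa.

-87.5 MPa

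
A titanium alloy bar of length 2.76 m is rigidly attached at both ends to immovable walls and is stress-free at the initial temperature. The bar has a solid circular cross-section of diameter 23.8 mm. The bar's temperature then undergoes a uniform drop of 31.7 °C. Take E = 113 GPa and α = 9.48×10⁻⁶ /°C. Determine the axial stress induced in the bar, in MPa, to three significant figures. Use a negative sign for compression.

Free thermal expansion αLΔT = 9.48e-6 · 2760 · -31.7 = -0.8294 mm.
The walls impose strain ε = −(-0.8294)/2760 = 3.0052e-04; σ = Eε = 113000 · 3.0052e-04 = 33.96 MPa.

34.0 MPa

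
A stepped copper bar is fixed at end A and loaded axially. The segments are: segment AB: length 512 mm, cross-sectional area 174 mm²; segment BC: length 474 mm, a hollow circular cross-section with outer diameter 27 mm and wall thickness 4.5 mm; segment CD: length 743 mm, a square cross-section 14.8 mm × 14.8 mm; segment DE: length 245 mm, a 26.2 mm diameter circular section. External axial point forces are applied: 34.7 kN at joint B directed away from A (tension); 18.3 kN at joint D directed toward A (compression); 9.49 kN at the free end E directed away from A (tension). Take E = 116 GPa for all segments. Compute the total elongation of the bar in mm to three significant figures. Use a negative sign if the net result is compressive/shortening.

0.323 mm

Internal axial forces (sectioning from the free end, tension +): N_DE = 9.49 kN, N_CD = -8.81 kN, N_BC = -8.81 kN, N_AB = 25.89 kN.
A_BC = 318.1 mm².
A_CD = 219 mm².
A_DE = 539.1 mm².
δ_AB = 25890·512/(174·116000) = 0.6567 mm
δ_BC = -8810·474/(318.1·116000) = -0.1132 mm
δ_CD = -8810·743/(219·116000) = -0.2576 mm
δ_DE = 9490·245/(539.1·116000) = 0.03718 mm
δ = Σδ_i = 0.3231 mm.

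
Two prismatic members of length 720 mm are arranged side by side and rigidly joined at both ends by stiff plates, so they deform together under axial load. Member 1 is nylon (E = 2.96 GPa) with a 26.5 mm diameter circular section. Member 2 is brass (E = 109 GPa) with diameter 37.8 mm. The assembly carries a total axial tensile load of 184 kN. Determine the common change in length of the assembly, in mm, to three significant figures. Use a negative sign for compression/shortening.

1.07 mm

A_1 = 551.5 mm².
A_2 = 1122 mm².
Equal strain + equilibrium ⇒ each member carries load in proportion to AE: A₁E₁ = 1633000 N, A₂E₂ = 122300000 N, ΣAE = 124000000 N.
δ = PL/ΣAE = 184000·720/124000000 = 1.069 mm.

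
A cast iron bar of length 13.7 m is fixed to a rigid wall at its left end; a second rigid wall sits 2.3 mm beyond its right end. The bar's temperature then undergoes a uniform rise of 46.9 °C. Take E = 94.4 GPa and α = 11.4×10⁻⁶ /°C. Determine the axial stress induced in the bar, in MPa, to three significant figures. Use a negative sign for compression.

-34.6 MPa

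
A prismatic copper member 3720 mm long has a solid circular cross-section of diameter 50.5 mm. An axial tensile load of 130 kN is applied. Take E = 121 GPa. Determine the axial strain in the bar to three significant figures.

A = 2003 mm².
σ = N/A = 64.9 MPa; ε = σ/E = 64.9/121000 = 5.364e-04.

5.36e-04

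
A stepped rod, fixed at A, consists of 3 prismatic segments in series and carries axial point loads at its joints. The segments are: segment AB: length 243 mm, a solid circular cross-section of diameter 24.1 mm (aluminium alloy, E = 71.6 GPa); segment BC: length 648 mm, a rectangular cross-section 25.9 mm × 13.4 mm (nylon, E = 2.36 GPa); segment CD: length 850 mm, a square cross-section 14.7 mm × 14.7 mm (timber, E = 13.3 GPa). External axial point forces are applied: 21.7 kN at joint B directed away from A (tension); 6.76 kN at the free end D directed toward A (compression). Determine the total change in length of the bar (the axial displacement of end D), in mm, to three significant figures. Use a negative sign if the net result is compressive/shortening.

Internal axial forces (sectioning from the free end, tension +): N_CD = -6.76 kN, N_BC = -6.76 kN, N_AB = 14.94 kN.
A_AB = 456.2 mm².
A_BC = 347.1 mm².
A_CD = 216.1 mm².
δ_AB = 14940·243/(456.2·71600) = 0.1112 mm
δ_BC = -6760·648/(347.1·2360) = -5.348 mm
δ_CD = -6760·850/(216.1·13300) = -1.999 mm
δ = Σδ_i = -7.236 mm.

-7.24 mm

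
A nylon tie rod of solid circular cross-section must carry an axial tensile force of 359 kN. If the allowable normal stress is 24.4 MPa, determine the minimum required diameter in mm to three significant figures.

137 mm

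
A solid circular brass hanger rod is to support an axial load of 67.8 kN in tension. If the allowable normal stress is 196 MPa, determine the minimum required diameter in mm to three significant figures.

21.0 mm

Required area A ≥ P/σ_allow = 67800/196 = 345.9 mm².
For a solid circular section, d ≥ √(4A/π) = 20.99 mm.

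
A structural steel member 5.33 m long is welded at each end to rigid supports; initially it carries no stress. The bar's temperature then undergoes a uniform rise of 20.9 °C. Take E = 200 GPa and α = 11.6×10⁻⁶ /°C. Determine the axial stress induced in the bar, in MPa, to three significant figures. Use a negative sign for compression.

-48.5 MPa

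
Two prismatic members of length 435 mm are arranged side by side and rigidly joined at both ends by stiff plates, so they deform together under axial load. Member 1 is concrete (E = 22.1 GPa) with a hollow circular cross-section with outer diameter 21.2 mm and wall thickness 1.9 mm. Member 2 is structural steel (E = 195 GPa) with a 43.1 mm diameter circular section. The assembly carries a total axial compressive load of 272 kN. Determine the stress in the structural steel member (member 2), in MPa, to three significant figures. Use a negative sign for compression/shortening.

A_1 = 115.2 mm².
A_2 = 1459 mm².
Equal strain + equilibrium ⇒ each member carries load in proportion to AE: A₁E₁ = 2546000 N, A₂E₂ = 284500000 N, ΣAE = 287000000 N.
σ₂ = P·E₂/ΣAE = -272000·195000/287000000 = -184.8 MPa.

-185 MPa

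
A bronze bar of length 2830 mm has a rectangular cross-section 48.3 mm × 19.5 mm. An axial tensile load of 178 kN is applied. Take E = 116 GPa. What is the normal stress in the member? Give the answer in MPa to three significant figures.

A = 941.8 mm².
σ = N/A = 178000/941.8 = 189 MPa.

189 MPa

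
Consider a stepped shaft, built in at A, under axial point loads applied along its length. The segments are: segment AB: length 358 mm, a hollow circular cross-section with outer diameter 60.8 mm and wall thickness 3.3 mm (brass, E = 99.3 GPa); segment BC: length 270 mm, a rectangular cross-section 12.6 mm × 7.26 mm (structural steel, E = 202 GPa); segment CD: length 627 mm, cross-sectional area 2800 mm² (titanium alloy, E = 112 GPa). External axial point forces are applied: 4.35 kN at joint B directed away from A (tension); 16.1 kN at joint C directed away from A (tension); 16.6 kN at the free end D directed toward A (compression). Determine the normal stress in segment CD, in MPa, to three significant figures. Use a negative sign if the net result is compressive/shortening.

Internal axial forces (sectioning from the free end, tension +): N_CD = -16.6 kN, N_BC = -0.5 kN, N_AB = 3.85 kN.
σ_CD = N_CD/A_CD = -16600/2800 = -5.929 MPa.

-5.93 MPa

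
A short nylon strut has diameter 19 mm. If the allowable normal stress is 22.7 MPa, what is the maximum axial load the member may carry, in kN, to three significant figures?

6.44 kN

A = 283.5 mm².
P_max = σ_allow · A = 22.7 · 283.5 = 6436 N = 6.436 kN.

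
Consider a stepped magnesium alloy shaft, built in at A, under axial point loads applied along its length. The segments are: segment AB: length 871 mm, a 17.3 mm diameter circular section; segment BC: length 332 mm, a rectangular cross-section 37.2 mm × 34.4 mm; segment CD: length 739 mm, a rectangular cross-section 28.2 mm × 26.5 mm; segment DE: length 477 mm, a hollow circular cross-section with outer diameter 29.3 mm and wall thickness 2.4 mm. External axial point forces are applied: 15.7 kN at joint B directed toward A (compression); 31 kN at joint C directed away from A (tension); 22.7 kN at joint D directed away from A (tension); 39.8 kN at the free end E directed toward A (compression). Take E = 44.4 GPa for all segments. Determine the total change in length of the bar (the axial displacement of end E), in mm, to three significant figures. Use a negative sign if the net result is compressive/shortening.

Internal axial forces (sectioning from the free end, tension +): N_DE = -39.8 kN, N_CD = -17.1 kN, N_BC = 13.9 kN, N_AB = -1.8 kN.
A_AB = 235.1 mm².
A_BC = 1280 mm².
A_CD = 747.3 mm².
A_DE = 202.8 mm².
δ_AB = -1800·871/(235.1·44400) = -0.1502 mm
δ_BC = 13900·332/(1280·44400) = 0.08122 mm
δ_CD = -17100·739/(747.3·44400) = -0.3809 mm
δ_DE = -39800·477/(202.8·44400) = -2.108 mm
δ = Σδ_i = -2.558 mm.

-2.56 mm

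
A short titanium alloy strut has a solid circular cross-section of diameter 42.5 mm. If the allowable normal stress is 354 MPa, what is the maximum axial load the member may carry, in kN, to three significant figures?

A = 1419 mm².
P_max = σ_allow · A = 354 · 1419 = 502200 N = 502.2 kN.

502 kN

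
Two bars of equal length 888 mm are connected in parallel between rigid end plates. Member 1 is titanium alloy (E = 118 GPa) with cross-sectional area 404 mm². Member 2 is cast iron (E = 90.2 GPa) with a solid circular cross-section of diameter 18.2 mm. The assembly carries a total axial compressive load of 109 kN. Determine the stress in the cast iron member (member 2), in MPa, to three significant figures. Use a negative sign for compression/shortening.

A_2 = 260.2 mm².
Equal strain + equilibrium ⇒ each member carries load in proportion to AE: A₁E₁ = 47670000 N, A₂E₂ = 23470000 N, ΣAE = 71140000 N.
σ₂ = P·E₂/ΣAE = -109000·90200/71140000 = -138.2 MPa.

-138 MPa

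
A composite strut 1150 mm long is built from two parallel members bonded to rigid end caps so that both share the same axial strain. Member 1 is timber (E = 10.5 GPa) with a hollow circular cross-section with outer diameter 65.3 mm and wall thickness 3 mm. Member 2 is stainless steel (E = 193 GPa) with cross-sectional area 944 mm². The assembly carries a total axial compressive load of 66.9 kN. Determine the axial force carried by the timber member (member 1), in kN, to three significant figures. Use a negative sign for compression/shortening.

A_1 = 587.2 mm².
Equal strain + equilibrium ⇒ each member carries load in proportion to AE: A₁E₁ = 6165000 N, A₂E₂ = 182200000 N, ΣAE = 188400000 N.
F₁ = P·A₁E₁/ΣAE = -66900·6165000/188400000 = -2190 N.

-2.19 kN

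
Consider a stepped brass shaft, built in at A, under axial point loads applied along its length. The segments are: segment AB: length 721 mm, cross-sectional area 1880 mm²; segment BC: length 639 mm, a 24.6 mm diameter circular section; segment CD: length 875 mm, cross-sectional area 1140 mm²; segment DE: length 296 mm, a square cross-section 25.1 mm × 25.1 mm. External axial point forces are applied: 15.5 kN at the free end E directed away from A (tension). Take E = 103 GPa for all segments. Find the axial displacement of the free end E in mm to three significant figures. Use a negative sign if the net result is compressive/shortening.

Internal axial forces (sectioning from the free end, tension +): N_DE = 15.5 kN, N_CD = 15.5 kN, N_BC = 15.5 kN, N_AB = 15.5 kN.
A_BC = 475.3 mm².
A_DE = 630 mm².
δ_AB = 15500·721/(1880·103000) = 0.05771 mm
δ_BC = 15500·639/(475.3·103000) = 0.2023 mm
δ_CD = 15500·875/(1140·103000) = 0.1155 mm
δ_DE = 15500·296/(630·103000) = 0.0707 mm
δ = Σδ_i = 0.4462 mm.

0.446 mm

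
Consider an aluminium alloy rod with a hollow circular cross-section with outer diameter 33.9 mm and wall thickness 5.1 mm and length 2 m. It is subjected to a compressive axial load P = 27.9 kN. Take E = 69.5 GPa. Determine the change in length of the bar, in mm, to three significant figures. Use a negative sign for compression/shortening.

A = 461.4 mm².
δ_mech = NL/(AE) = -27900·2000/(461.4·69500) = -1.74 mm.

-1.74 mm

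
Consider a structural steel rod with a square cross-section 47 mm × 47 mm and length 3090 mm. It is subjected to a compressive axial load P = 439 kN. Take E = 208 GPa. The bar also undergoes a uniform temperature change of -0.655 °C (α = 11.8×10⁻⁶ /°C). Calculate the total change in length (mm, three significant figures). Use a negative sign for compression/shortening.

A = 2209 mm².
δ_mech = NL/(AE) = -439000·3090/(2209·208000) = -2.952 mm.
δ_thermal = αLΔT = 11.8e-6·3090·-0.655 = -0.02388 mm.
δ = δ_mech + δ_thermal = -2.976 mm.

-2.98 mm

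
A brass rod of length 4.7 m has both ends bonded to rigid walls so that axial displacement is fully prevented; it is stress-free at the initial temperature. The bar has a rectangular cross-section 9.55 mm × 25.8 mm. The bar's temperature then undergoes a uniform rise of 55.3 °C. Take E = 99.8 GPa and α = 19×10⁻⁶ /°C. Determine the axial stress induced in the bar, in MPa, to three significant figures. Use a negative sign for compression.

-105 MPa

Free thermal expansion αLΔT = 19e-6 · 4700 · 55.3 = 4.938 mm.
The walls impose strain ε = −(4.938)/4700 = -1.0507e-03; σ = Eε = 99800 · -1.0507e-03 = -104.9 MPa.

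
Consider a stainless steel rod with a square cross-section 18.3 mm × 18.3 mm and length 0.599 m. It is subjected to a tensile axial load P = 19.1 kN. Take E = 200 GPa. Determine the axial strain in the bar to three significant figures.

A = 334.9 mm².
σ = N/A = 57.03 MPa; ε = σ/E = 57.03/200000 = 2.852e-04.

2.85e-04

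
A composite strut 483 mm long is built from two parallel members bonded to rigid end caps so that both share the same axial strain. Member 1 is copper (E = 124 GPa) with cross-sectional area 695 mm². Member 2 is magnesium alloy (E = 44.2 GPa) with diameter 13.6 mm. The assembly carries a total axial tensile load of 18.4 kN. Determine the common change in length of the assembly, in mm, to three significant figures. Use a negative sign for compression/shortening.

0.0960 mm

A_2 = 145.3 mm².
Equal strain + equilibrium ⇒ each member carries load in proportion to AE: A₁E₁ = 86180000 N, A₂E₂ = 6421000 N, ΣAE = 92600000 N.
δ = PL/ΣAE = 18400·483/92600000 = 0.09597 mm.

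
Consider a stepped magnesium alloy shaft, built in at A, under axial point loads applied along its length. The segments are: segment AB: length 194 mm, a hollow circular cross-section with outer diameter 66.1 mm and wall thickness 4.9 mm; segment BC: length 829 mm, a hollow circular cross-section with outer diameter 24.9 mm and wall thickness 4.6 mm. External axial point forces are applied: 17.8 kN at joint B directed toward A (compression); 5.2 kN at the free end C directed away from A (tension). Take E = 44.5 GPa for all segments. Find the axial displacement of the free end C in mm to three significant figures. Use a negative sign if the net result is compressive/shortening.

0.272 mm

Internal axial forces (sectioning from the free end, tension +): N_BC = 5.2 kN, N_AB = -12.6 kN.
A_AB = 942.1 mm².
A_BC = 293.4 mm².
δ_AB = -12600·194/(942.1·44500) = -0.05831 mm
δ_BC = 5200·829/(293.4·44500) = 0.3302 mm
δ = Σδ_i = 0.2719 mm.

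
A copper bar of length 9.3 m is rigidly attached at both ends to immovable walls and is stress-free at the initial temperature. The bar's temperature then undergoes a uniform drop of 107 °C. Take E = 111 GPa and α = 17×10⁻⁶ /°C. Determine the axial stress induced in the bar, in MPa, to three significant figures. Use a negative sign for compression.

202 MPa

Free thermal expansion αLΔT = 17e-6 · 9300 · -107 = -16.92 mm.
The walls impose strain ε = −(-16.92)/9300 = 1.8190e-03; σ = Eε = 111000 · 1.8190e-03 = 201.9 MPa.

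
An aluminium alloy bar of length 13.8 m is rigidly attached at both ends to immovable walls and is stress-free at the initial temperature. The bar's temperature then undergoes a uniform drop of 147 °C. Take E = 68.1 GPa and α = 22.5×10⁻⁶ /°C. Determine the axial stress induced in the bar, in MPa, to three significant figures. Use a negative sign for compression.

225 MPa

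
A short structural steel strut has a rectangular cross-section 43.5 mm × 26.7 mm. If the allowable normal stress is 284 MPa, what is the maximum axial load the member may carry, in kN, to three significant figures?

A = 1161 mm².
P_max = σ_allow · A = 284 · 1161 = 329900 N = 329.9 kN.

330 kN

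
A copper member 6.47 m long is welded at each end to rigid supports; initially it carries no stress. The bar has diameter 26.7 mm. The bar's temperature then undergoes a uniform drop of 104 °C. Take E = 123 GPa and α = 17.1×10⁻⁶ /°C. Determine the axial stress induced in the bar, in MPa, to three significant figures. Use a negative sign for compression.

Free thermal expansion αLΔT = 17.1e-6 · 6470 · -104 = -11.51 mm.
The walls impose strain ε = −(-11.51)/6470 = 1.7784e-03; σ = Eε = 123000 · 1.7784e-03 = 218.7 MPa.

219 MPa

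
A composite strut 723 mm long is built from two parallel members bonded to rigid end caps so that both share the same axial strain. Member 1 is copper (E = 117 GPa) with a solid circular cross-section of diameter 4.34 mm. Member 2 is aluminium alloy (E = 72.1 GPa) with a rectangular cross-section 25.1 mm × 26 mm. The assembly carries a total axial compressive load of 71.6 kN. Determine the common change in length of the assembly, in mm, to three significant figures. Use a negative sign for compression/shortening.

A_1 = 14.79 mm².
A_2 = 652.6 mm².
Equal strain + equilibrium ⇒ each member carries load in proportion to AE: A₁E₁ = 1731000 N, A₂E₂ = 47050000 N, ΣAE = 48780000 N.
δ = PL/ΣAE = -71600·723/48780000 = -1.061 mm.

-1.06 mm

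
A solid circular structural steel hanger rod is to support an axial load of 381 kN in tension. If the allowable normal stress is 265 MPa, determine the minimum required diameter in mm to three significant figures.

Required area A ≥ P/σ_allow = 381000/265 = 1438 mm².
For a solid circular section, d ≥ √(4A/π) = 42.79 mm.

42.8 mm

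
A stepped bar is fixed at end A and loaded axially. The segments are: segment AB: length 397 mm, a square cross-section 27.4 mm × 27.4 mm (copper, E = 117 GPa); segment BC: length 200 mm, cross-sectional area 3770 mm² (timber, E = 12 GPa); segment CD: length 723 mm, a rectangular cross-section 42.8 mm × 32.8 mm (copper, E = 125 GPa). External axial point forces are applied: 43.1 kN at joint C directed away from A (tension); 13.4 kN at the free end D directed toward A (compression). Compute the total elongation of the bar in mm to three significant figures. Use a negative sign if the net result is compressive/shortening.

0.210 mm

Internal axial forces (sectioning from the free end, tension +): N_CD = -13.4 kN, N_BC = 29.7 kN, N_AB = 29.7 kN.
A_AB = 750.8 mm².
A_CD = 1404 mm².
δ_AB = 29700·397/(750.8·117000) = 0.1342 mm
δ_BC = 29700·200/(3770·12000) = 0.1313 mm
δ_CD = -13400·723/(1404·125000) = -0.05521 mm
δ = Σδ_i = 0.2103 mm.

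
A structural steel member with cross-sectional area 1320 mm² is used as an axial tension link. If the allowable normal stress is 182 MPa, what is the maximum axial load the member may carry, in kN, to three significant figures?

P_max = σ_allow · A = 182 · 1320 = 240200 N = 240.2 kN.

240 kN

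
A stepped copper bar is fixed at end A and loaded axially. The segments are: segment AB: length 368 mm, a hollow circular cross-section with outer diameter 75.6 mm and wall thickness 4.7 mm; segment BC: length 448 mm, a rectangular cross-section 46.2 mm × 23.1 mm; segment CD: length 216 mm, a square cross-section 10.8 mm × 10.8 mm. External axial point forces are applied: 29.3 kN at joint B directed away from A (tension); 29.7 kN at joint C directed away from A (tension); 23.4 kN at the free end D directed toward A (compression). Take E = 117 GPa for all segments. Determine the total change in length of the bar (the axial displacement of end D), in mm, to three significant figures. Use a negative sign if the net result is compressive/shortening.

Internal axial forces (sectioning from the free end, tension +): N_CD = -23.4 kN, N_BC = 6.3 kN, N_AB = 35.6 kN.
A_AB = 1047 mm².
A_BC = 1067 mm².
A_CD = 116.6 mm².
δ_AB = 35600·368/(1047·117000) = 0.107 mm
δ_BC = 6300·448/(1067·117000) = 0.0226 mm
δ_CD = -23400·216/(116.6·117000) = -0.3704 mm
δ = Σδ_i = -0.2408 mm.

-0.241 mm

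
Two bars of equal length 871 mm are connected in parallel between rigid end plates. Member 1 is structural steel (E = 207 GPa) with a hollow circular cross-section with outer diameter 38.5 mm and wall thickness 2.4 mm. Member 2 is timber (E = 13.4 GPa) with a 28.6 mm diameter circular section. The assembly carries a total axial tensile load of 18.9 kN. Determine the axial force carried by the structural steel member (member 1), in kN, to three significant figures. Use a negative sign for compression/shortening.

16.4 kN

A_1 = 272.2 mm².
A_2 = 642.4 mm².
Equal strain + equilibrium ⇒ each member carries load in proportion to AE: A₁E₁ = 56340000 N, A₂E₂ = 8608000 N, ΣAE = 64950000 N.
F₁ = P·A₁E₁/ΣAE = 18900·56340000/64950000 = 16400 N.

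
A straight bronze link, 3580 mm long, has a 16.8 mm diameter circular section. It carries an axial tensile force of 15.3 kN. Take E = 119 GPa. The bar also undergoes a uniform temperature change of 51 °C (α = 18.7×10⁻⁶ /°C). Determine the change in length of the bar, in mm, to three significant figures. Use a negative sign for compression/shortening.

5.49 mm

A = 221.7 mm².
δ_mech = NL/(AE) = 15300·3580/(221.7·119000) = 2.076 mm.
δ_thermal = αLΔT = 18.7e-6·3580·51 = 3.414 mm.
δ = δ_mech + δ_thermal = 5.491 mm.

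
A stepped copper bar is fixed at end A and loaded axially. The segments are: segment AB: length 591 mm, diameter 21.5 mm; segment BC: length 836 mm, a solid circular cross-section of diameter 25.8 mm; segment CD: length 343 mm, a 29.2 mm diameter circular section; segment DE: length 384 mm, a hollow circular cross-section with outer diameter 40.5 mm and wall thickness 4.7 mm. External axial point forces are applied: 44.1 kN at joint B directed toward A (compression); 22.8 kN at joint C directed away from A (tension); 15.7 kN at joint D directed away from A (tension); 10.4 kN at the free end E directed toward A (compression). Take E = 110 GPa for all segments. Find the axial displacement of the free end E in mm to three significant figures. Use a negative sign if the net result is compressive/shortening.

Internal axial forces (sectioning from the free end, tension +): N_DE = -10.4 kN, N_CD = 5.3 kN, N_BC = 28.1 kN, N_AB = -16 kN.
A_AB = 363.1 mm².
A_BC = 522.8 mm².
A_CD = 669.7 mm².
A_DE = 528.6 mm².
δ_AB = -16000·591/(363.1·110000) = -0.2368 mm
δ_BC = 28100·836/(522.8·110000) = 0.4085 mm
δ_CD = 5300·343/(669.7·110000) = 0.02468 mm
δ_DE = -10400·384/(528.6·110000) = -0.06868 mm
δ = Σδ_i = 0.1277 mm.

0.128 mm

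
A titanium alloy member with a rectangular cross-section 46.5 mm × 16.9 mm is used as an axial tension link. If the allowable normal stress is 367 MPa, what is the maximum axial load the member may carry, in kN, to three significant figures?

288 kN

A = 785.8 mm².
P_max = σ_allow · A = 367 · 785.8 = 288400 N = 288.4 kN.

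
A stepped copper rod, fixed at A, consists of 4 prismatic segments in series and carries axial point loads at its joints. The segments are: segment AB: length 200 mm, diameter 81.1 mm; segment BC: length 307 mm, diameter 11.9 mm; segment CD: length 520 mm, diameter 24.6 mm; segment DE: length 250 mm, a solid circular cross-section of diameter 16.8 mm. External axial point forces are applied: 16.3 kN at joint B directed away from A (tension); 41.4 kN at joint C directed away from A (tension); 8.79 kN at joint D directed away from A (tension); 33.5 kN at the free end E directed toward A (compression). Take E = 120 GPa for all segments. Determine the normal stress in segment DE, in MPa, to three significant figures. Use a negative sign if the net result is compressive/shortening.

Internal axial forces (sectioning from the free end, tension +): N_DE = -33.5 kN, N_CD = -24.71 kN, N_BC = 16.69 kN, N_AB = 32.99 kN.
A_DE = 221.7 mm².
σ_DE = N_DE/A_DE = -33500/221.7 = -151.1 MPa.

-151 MPa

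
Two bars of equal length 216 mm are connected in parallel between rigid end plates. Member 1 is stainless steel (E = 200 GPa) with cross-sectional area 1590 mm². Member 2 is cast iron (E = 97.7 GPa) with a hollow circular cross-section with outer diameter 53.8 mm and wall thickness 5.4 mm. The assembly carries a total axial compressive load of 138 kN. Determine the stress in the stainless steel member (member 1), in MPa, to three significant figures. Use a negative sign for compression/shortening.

A_2 = 821.1 mm².
Equal strain + equilibrium ⇒ each member carries load in proportion to AE: A₁E₁ = 318000000 N, A₂E₂ = 80220000 N, ΣAE = 398200000 N.
σ₁ = P·E₁/ΣAE = -138000·200000/398200000 = -69.31 MPa.

-69.3 MPa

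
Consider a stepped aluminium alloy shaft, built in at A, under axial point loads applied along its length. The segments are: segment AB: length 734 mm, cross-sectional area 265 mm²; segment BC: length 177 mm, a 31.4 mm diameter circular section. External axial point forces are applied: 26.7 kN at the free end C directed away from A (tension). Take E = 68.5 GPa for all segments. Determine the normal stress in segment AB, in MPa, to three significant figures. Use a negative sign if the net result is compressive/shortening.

101 MPa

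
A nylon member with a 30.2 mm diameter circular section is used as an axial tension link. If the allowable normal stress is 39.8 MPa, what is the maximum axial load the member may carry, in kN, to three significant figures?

28.5 kN

A = 716.3 mm².
P_max = σ_allow · A = 39.8 · 716.3 = 28510 N = 28.51 kN.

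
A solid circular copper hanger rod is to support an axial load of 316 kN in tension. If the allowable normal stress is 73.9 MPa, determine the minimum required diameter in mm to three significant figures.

73.8 mm

Required area A ≥ P/σ_allow = 316000/73.9 = 4276 mm².
For a solid circular section, d ≥ √(4A/π) = 73.79 mm.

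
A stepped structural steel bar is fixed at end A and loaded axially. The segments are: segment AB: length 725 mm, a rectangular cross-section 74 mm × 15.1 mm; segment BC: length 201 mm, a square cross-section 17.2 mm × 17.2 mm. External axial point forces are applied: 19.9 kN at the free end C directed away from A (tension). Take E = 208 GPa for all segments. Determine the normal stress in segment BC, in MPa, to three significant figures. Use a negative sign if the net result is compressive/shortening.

Internal axial forces (sectioning from the free end, tension +): N_BC = 19.9 kN, N_AB = 19.9 kN.
A_BC = 295.8 mm².
σ_BC = N_BC/A_BC = 19900/295.8 = 67.27 MPa.

67.3 MPa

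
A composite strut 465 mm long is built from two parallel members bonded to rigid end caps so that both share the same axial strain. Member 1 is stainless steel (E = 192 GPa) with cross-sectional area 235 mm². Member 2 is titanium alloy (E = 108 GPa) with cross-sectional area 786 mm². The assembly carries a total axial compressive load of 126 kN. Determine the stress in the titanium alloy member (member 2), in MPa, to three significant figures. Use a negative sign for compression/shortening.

Equal strain + equilibrium ⇒ each member carries load in proportion to AE: A₁E₁ = 45120000 N, A₂E₂ = 84890000 N, ΣAE = 130000000 N.
σ₂ = P·E₂/ΣAE = -126000·108000/130000000 = -104.7 MPa.

-105 MPa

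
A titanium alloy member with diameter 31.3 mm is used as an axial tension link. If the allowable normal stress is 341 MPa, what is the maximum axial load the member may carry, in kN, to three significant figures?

262 kN

A = 769.4 mm².
P_max = σ_allow · A = 341 · 769.4 = 262400 N = 262.4 kN.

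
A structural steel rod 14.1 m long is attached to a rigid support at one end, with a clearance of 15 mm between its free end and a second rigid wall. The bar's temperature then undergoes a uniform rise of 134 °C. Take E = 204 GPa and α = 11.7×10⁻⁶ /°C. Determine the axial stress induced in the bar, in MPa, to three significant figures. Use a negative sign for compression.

-103 MPa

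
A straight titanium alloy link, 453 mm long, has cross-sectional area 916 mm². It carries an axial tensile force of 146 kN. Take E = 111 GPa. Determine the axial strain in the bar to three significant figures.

0.00144

σ = N/A = 159.4 MPa; ε = σ/E = 159.4/111000 = 1.436e-03.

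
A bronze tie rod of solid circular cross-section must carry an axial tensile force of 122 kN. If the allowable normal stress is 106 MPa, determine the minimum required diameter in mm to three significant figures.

38.3 mm

Required area A ≥ P/σ_allow = 122000/106 = 1151 mm².
For a solid circular section, d ≥ √(4A/π) = 38.28 mm.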